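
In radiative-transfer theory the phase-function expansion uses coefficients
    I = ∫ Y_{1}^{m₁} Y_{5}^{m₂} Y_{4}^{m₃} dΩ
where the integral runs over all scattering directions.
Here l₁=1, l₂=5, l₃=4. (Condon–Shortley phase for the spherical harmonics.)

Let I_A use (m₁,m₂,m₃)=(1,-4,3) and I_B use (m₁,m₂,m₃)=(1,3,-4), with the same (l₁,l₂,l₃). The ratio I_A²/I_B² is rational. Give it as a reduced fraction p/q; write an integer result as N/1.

36/1

Same 1,5,4: normalisation and zero-m 3j drop out of the ratio.
A: Δ: 2! 0! 8! / 11! → 1/495; sum: t=0:+1/10080 = 1/10080; 3j²(1 5 4; 1 -4 3) = Δ·Π!·Σ² = 4/55  (sign -1)
B: Δ: 2! 0! 8! / 11! → 1/495; sum: t=0:+1/80640 = 1/80640; 3j²(1 5 4; 1 3 -4) = Δ·Π!·Σ² = 1/495  (sign +1)
I_A²/I_B² = (4/55)/(1/495) = 36/1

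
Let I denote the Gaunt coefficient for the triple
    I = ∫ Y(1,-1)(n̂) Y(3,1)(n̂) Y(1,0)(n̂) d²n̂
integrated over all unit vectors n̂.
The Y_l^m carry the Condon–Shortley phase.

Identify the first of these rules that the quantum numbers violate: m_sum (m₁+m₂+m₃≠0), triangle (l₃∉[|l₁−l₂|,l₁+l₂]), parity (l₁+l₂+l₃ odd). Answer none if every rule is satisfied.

m₁+m₂+m₃ = -1 + 1 + 0 = 0  ✓
triangle: |1−3|=2 ≤ l₃=1 ≤ 1+3=4  ✗
parity: l₁+l₂+l₃ = 5 is odd

triangle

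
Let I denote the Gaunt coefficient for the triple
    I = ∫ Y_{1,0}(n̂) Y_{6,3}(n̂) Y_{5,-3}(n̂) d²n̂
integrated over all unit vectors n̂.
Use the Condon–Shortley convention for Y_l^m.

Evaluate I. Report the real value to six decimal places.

-0.212310

Rules hold: Σm=0, L=12 even, 5≤5≤7.
N = 3·13·11 = 429
Δ = 2!·0!·10!/13! = 1/858
Racah Σ t=1..1: t=1:−1/14400 = -1/14400
⇒ 3j(1 6 5; 0 0 0)² = 6/143, sgn +1
Racah Σ t=1..1: t=1:−1/80640 = -1/80640
⇒ 3j(1 6 5; 0 3 -3)² = 9/286, sgn -1
4πI² = N·(3j₀)²·(3jₘ)² = 81/143
I = -1·√(0.566434/4π) = -0.21230956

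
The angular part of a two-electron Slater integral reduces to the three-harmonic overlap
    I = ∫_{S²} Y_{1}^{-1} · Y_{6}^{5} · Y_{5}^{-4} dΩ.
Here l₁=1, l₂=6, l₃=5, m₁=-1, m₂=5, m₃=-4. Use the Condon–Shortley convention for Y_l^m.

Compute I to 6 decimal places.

Checks pass: Σm=0; 12 even; l₃=5∈[5,7].
(2·1+1)(2·6+1)(2·5+1) = 429
Δ: 2! 0! 10! / 13! → 1/858
sum: t=1:−1/14400 = -1/14400
3j²(1 6 5; 0 0 0) = Δ·Π!·Σ² = 6/143  (sign +1)
sum: t=2:+1/725760 = 1/725760
3j²(1 6 5; -1 5 -4) = Δ·Π!·Σ² = 5/78  (sign -1)
combine: 4πI² = 429·6/143·5/78 = 15/13
take √, sign -1: I = -0.30301841

-0.303018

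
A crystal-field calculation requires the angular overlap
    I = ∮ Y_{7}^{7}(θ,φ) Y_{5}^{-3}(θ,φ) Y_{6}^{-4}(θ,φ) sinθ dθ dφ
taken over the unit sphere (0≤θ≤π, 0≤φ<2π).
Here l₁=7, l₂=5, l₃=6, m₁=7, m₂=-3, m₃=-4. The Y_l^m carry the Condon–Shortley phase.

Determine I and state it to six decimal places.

-0.183405

m-sum 0 ✓  L=18 even ✓  2≤6≤12 ✓
Π(2lᵢ+1) = 15×11×13 = 2145
triangle coeff Δ(7,5,6) = 1/174594420
Σ_t [1,5]: t=1:−1/4147200 t=2:+1/207360 t=3:−1/82944 t=4:+1/207360 t=5:−1/4147200 = -1/345600
(3j)²=420/46189 [(7 5 6; 0 0 0)], sign=-1
Σ_t [0,0]: t=0:+1/116121600 = 1/116121600
(3j)²=7/323 [(7 5 6; 7 -3 -4)], sign=+1
⇒ 4πI² = 44100/104329
I = (-1)√(44100/104329/(4π)) = -0.18340528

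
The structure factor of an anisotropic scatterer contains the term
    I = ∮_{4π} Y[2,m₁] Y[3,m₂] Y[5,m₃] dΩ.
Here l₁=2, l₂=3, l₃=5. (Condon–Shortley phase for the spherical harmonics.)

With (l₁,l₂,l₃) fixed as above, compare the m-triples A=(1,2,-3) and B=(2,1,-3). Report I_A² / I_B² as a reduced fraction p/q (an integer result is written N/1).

8/5

l's match ⇒ only the (l;m) 3-j factors differ between A and B.
A: triangle coeff Δ(2,3,5) = 1/2310; Σ_t [0,0]: t=0:+1/720 = 1/720; (3j)²=8/165 [(2 3 5; 1 2 -3)], sign=+1
B: triangle coeff Δ(2,3,5) = 1/2310; Σ_t [0,0]: t=0:+1/1152 = 1/1152; (3j)²=1/33 [(2 3 5; 2 1 -3)], sign=+1
I_A²/I_B² = (8/165)/(1/33) = 8/5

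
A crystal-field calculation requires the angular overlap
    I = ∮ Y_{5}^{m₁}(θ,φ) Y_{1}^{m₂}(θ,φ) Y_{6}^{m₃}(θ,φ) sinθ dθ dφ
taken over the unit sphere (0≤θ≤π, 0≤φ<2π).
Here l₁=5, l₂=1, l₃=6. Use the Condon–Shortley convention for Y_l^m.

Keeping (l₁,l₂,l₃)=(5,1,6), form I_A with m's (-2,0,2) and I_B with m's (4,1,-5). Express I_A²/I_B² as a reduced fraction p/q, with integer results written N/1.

32/55

Shared (l₁,l₂,l₃)=(5,1,6): N and (l;000)² cancel in I_A²/I_B².
A: Δ = 0!·10!·2!/13! = 1/858; Racah Σ t=0..0: t=0:+1/30240 = 1/30240; ⇒ 3j(5 1 6; -2 0 2)² = 16/429, sgn +1
B: Δ = 0!·10!·2!/13! = 1/858; Racah Σ t=0..0: t=0:+1/725760 = 1/725760; ⇒ 3j(5 1 6; 4 1 -5)² = 5/78, sgn -1
I_A²/I_B² = (16/429)/(5/78) = 32/55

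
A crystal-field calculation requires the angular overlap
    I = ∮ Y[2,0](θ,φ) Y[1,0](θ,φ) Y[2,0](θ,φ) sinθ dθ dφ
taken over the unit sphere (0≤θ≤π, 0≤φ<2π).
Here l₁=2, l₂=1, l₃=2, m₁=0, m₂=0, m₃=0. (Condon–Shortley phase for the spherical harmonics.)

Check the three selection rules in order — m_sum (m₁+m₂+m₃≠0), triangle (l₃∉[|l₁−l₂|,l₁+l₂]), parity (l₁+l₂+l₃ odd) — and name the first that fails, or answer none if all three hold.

parity

m₁+m₂+m₃ = 0 + 0 + 0 = 0  ✓
triangle: |2−1|=1 ≤ l₃=2 ≤ 2+1=3  ✓
parity: l₁+l₂+l₃ = 5 is odd  ✗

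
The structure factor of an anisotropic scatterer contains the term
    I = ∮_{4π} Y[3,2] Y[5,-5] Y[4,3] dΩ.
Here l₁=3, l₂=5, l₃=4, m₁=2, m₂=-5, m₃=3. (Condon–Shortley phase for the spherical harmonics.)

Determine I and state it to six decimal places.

-0.212007

Checks pass: Σm=0; 12 even; l₃=4∈[2,8].
(2·3+1)(2·5+1)(2·4+1) = 693
Δ: 4! 2! 6! / 13! → 1/180180
sum: t=1:−1/576 t=2:+1/144 t=3:−1/576 = 1/288
3j²(3 5 4; 0 0 0) = Δ·Π!·Σ² = 20/1001  (sign +1)
sum: t=0:+1/17280 = 1/17280
3j²(3 5 4; 2 -5 3) = Δ·Π!·Σ² = 35/858  (sign -1)
combine: 4πI² = 693·20/1001·35/858 = 1050/1859
take √, sign -1: I = -0.21200691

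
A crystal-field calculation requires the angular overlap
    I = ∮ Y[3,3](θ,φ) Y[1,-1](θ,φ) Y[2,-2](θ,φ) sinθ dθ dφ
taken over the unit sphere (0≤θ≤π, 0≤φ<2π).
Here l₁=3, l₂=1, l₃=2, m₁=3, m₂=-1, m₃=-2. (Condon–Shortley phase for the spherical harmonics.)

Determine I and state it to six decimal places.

m-sum 0 ✓  L=6 even ✓  2≤2≤4 ✓
Π(2lᵢ+1) = 7×3×5 = 105
triangle coeff Δ(3,1,2) = 1/105
Σ_t [1,1]: t=1:−1/4 = -1/4
(3j)²=3/35 [(3 1 2; 0 0 0)], sign=-1
Σ_t [0,0]: t=0:+1/48 = 1/48
(3j)²=1/7 [(3 1 2; 3 -1 -2)], sign=+1
⇒ 4πI² = 9/7
I = (-1)√(9/7/(4π)) = -0.31986543

-0.319865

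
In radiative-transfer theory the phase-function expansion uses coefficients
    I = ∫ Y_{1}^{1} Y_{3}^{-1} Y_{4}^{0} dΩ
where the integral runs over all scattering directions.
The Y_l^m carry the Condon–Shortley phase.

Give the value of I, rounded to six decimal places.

Rules hold: Σm=0, L=8 even, 2≤4≤4.
N = 3·7·9 = 189
Δ = 0!·2!·6!/9! = 1/252
Racah Σ t=0..0: t=0:+1/36 = 1/36
⇒ 3j(1 3 4; 0 0 0)² = 4/63, sgn +1
Racah Σ t=0..0: t=0:+1/96 = 1/96
⇒ 3j(1 3 4; 1 -1 0)² = 1/42, sgn +1
4πI² = N·(3j₀)²·(3jₘ)² = 2/7
I = +1·√(0.285714/4π) = 0.15078601

0.150786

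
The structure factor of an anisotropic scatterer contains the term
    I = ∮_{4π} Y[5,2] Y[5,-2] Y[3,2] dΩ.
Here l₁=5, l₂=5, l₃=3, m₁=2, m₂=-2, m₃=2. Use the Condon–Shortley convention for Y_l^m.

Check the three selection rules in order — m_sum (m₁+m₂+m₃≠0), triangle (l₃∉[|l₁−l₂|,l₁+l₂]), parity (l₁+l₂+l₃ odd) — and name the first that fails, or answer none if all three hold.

m₁+m₂+m₃ = 2 − 2 + 2 = 2  ✗
triangle: |5−5|=0 ≤ l₃=3 ≤ 5+5=10
parity: l₁+l₂+l₃ = 13 is odd

m_sum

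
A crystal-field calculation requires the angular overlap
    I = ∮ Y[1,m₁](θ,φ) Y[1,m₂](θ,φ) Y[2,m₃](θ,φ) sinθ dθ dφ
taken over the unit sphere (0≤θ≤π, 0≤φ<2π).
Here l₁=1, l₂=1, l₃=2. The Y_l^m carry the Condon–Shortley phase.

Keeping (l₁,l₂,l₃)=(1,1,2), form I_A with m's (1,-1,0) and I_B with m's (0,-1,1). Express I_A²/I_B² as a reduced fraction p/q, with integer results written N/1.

1/3

l's match ⇒ only the (l;m) 3-j factors differ between A and B.
A: triangle coeff Δ(1,1,2) = 1/30; Σ_t [0,0]: t=0:+1/4 = 1/4; (3j)²=1/30 [(1 1 2; 1 -1 0)], sign=+1
B: triangle coeff Δ(1,1,2) = 1/30; Σ_t [0,0]: t=0:+1/2 = 1/2; (3j)²=1/10 [(1 1 2; 0 -1 1)], sign=-1
I_A²/I_B² = (1/30)/(1/10) = 1/3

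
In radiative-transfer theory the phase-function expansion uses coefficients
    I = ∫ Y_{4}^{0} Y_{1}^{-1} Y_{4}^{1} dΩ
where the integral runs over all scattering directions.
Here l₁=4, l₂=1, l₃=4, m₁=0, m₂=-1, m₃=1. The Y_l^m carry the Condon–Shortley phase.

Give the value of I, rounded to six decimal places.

L=9 odd ⇒ parity kills the (l;000) factor ⇒ I = 0

0.000000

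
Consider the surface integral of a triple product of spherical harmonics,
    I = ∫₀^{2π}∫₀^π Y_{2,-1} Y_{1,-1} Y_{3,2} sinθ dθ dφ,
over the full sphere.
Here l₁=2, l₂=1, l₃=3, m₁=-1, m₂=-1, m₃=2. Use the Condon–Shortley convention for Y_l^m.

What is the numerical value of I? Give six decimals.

Checks pass: Σm=0; 6 even; l₃=3∈[1,3].
(2·2+1)(2·1+1)(2·3+1) = 105
Δ: 0! 4! 2! / 7! → 1/105
sum: t=0:+1/4 = 1/4
3j²(2 1 3; 0 0 0) = Δ·Π!·Σ² = 3/35  (sign -1)
sum: t=0:+1/12 = 1/12
3j²(2 1 3; -1 -1 2) = Δ·Π!·Σ² = 2/21  (sign -1)
combine: 4πI² = 105·3/35·2/21 = 6/7
take √, sign +1: I = 0.26116903

0.261169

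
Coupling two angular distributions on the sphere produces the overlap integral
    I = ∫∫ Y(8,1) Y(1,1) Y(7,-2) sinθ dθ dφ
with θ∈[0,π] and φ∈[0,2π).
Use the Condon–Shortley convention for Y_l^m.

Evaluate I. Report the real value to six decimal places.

Rules hold: Σm=0, L=16 even, 7≤7≤9.
N = 17·3·15 = 765
Δ = 2!·14!·0!/17! = 1/2040
Racah Σ t=1..1: t=1:−1/25401600 = -1/25401600
⇒ 3j(8 1 7; 0 0 0)² = 8/255, sgn +1
Racah Σ t=2..2: t=2:+1/87091200 = 1/87091200
⇒ 3j(8 1 7; 1 1 -2)² = 7/680, sgn -1
4πI² = N·(3j₀)²·(3jₘ)² = 21/85
I = -1·√(0.247059/4π) = -0.14021525

-0.140215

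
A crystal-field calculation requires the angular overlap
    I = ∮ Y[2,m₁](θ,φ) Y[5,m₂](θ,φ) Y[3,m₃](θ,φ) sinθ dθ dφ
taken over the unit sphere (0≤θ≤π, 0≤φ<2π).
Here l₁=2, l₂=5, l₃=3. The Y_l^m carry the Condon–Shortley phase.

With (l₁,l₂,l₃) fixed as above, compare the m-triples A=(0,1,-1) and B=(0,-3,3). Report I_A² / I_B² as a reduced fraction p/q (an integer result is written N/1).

45/14

l's match ⇒ only the (l;m) 3-j factors differ between A and B.
A: triangle coeff Δ(2,5,3) = 1/2310; Σ_t [2,2]: t=2:+1/192 = 1/192; (3j)²=3/77 [(2 5 3; 0 1 -1)], sign=+1
B: triangle coeff Δ(2,5,3) = 1/2310; Σ_t [2,2]: t=2:+1/2880 = 1/2880; (3j)²=2/165 [(2 5 3; 0 -3 3)], sign=+1
I_A²/I_B² = (3/77)/(2/165) = 45/14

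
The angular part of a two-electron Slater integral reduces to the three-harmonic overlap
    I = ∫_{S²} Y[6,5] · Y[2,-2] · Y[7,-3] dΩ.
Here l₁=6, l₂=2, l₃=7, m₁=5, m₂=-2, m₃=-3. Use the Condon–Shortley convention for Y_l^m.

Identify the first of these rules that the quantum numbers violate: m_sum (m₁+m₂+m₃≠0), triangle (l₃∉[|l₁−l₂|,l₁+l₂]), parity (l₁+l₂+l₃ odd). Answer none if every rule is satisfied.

parity

m₁+m₂+m₃ = 5 − 2 − 3 = 0  ✓
triangle: |6−2|=4 ≤ l₃=7 ≤ 6+2=8  ✓
parity: l₁+l₂+l₃ = 15 is odd  ✗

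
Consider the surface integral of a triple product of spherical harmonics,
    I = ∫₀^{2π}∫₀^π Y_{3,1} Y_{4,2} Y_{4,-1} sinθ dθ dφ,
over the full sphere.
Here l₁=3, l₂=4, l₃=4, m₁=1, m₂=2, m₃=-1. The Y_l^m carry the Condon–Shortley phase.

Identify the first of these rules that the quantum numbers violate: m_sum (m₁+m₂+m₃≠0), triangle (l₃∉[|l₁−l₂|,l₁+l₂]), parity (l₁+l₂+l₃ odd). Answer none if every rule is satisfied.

m_sum

m₁+m₂+m₃ = 1 + 2 − 1 = 2  ✗
triangle: |3−4|=1 ≤ l₃=4 ≤ 3+4=7
parity: l₁+l₂+l₃ = 11 is odd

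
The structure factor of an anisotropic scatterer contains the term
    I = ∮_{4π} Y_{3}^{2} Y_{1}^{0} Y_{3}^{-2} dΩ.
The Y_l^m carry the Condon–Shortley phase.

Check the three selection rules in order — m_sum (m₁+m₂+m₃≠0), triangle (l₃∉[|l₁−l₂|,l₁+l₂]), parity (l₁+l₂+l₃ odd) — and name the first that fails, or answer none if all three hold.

Σmᵢ = 0  ✓
l₃∈[|l₁−l₂|,l₁+l₂]=[2,4], have l₃=3  ✓
Σlᵢ = 7 ⇒ odd  ✗

parity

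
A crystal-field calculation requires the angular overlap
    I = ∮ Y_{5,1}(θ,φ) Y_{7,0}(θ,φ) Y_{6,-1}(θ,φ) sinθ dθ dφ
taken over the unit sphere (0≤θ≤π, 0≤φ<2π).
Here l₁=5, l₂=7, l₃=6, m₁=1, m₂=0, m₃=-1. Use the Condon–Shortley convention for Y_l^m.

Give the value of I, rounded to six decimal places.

m-sum 0 ✓  L=18 even ✓  2≤6≤12 ✓
Π(2lᵢ+1) = 11×15×13 = 2145
triangle coeff Δ(5,7,6) = 1/174594420
Σ_t [1,5]: t=1:−1/4147200 t=2:+1/207360 t=3:−1/82944 t=4:+1/207360 t=5:−1/4147200 = -1/345600
(3j)²=420/46189 [(5 7 6; 0 0 0)], sign=-1
Σ_t [0,4]: t=0:+1/87091200 t=1:−1/1036800 t=2:+1/138240 t=3:−1/124416 t=4:+1/829440 = -1/1814400
(3j)²=64/138567 [(5 7 6; 1 0 -1)], sign=+1
⇒ 4πI² = 134400/14919047
I = (-1)√(134400/14919047/(4π)) = -0.02677467

-0.026775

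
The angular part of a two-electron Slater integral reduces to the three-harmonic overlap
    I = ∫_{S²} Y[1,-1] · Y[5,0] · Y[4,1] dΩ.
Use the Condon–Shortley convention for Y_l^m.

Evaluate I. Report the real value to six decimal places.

0.155288

m-sum 0 ✓  L=10 even ✓  4≤4≤6 ✓
Π(2lᵢ+1) = 3×11×9 = 297
triangle coeff Δ(1,5,4) = 1/495
Σ_t [1,1]: t=1:−1/576 = -1/576
(3j)²=5/99 [(1 5 4; 0 0 0)], sign=-1
Σ_t [2,2]: t=2:+1/1440 = 1/1440
(3j)²=2/99 [(1 5 4; -1 0 1)], sign=-1
⇒ 4πI² = 10/33
I = (+1)√(10/33/(4π)) = 0.15528807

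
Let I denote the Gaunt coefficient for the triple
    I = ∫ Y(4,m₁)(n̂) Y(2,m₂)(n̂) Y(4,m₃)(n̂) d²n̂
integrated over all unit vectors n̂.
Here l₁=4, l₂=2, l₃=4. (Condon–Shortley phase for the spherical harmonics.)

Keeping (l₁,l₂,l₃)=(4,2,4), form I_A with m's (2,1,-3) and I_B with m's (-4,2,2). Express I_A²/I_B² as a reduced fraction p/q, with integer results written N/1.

25/8

Shared (l₁,l₂,l₃)=(4,2,4): N and (l;000)² cancel in I_A²/I_B².
A: Δ = 2!·6!·2!/11! = 1/13860; Racah Σ t=1..2: t=1:−1/240 t=2:+1/1440 = -1/288; ⇒ 3j(4 2 4; 2 1 -3)² = 5/132, sgn +1
B: Δ = 2!·6!·2!/11! = 1/13860; Racah Σ t=2..2: t=2:+1/2880 = 1/2880; ⇒ 3j(4 2 4; -4 2 2)² = 2/165, sgn +1
I_A²/I_B² = (5/132)/(2/165) = 25/8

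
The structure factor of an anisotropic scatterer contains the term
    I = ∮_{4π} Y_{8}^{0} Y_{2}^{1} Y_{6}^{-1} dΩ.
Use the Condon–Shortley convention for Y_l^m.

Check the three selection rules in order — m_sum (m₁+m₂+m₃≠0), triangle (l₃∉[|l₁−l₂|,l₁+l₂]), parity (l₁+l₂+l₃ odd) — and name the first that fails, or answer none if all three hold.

azimuthal sum: 0 + 1 − 1 = 0  ✓
6 ≤ 6 ≤ 10 (triangle on l)  ✓
L = 8 + 2 + 6 = 16 (even)  ✓

none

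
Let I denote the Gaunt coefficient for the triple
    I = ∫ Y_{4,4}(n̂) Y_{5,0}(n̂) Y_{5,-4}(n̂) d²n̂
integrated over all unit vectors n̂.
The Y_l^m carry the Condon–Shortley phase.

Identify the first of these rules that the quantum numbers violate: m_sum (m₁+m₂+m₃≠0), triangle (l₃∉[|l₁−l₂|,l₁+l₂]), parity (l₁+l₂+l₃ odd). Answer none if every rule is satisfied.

none

azimuthal sum: 4 + 0 − 4 = 0  ✓
1 ≤ 5 ≤ 9 (triangle on l)  ✓
L = 4 + 5 + 5 = 14 (even)  ✓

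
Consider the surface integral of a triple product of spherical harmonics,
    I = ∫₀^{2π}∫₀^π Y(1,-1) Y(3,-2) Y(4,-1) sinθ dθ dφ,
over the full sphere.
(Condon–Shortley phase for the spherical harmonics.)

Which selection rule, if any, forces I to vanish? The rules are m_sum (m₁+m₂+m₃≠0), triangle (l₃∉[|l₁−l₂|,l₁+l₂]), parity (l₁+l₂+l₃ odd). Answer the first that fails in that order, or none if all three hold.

m₁+m₂+m₃ = -1 − 2 − 1 = -4  ✗
triangle: |1−3|=2 ≤ l₃=4 ≤ 1+3=4
parity: l₁+l₂+l₃ = 8 is even

m_sum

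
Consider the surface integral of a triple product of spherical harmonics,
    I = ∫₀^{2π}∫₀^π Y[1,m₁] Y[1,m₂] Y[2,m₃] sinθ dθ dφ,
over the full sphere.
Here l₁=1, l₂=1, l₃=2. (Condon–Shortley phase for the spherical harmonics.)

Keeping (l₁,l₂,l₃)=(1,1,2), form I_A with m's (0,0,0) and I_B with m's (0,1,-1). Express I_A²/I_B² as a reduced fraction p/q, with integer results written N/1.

4/3

Same 1,1,2: normalisation and zero-m 3j drop out of the ratio.
A: Δ: 0! 2! 2! / 5! → 1/30; sum: t=0:+1/1 = 1/1; 3j²(1 1 2; 0 0 0) = Δ·Π!·Σ² = 2/15  (sign +1)
B: Δ: 0! 2! 2! / 5! → 1/30; sum: t=0:+1/2 = 1/2; 3j²(1 1 2; 0 1 -1) = Δ·Π!·Σ² = 1/10  (sign -1)
I_A²/I_B² = (2/15)/(1/10) = 4/3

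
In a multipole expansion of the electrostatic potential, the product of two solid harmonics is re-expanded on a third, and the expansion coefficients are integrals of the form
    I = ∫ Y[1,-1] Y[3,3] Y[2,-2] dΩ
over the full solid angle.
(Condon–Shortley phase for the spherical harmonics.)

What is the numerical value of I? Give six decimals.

-0.319865

Checks pass: Σm=0; 6 even; l₃=2∈[2,4].
(2·1+1)(2·3+1)(2·2+1) = 105
Δ: 2! 0! 4! / 7! → 1/105
sum: t=1:−1/4 = -1/4
3j²(1 3 2; 0 0 0) = Δ·Π!·Σ² = 3/35  (sign -1)
sum: t=2:+1/48 = 1/48
3j²(1 3 2; -1 3 -2) = Δ·Π!·Σ² = 1/7  (sign +1)
combine: 4πI² = 105·3/35·1/7 = 9/7
take √, sign -1: I = -0.31986543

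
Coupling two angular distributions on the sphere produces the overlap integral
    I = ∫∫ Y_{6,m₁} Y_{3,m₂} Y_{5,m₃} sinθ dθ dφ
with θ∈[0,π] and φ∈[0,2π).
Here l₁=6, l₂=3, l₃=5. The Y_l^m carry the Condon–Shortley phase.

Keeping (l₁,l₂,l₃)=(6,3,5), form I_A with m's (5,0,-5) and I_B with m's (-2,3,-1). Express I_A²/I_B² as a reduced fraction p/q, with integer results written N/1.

99/70

Same 6,3,5: normalisation and zero-m 3j drop out of the ratio.
A: Δ: 4! 8! 2! / 15! → 1/675675; sum: t=1:−1/483840 = -1/483840; 3j²(6 3 5; 5 0 -5) = Δ·Π!·Σ² = 3/91  (sign -1)
B: Δ: 4! 8! 2! / 15! → 1/675675; sum: t=4:+1/27648 = 1/27648; 3j²(6 3 5; -2 3 -1) = Δ·Π!·Σ² = 10/429  (sign +1)
I_A²/I_B² = (3/91)/(10/429) = 99/70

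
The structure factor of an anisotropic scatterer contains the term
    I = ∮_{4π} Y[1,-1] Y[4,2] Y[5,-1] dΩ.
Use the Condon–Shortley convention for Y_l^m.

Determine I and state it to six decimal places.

-0.120286

m-sum 0 ✓  L=10 even ✓  3≤5≤5 ✓
Π(2lᵢ+1) = 3×9×11 = 297
triangle coeff Δ(1,4,5) = 1/495
Σ_t [0,0]: t=0:+1/576 = 1/576
(3j)²=5/99 [(1 4 5; 0 0 0)], sign=-1
Σ_t [0,0]: t=0:+1/2880 = 1/2880
(3j)²=2/165 [(1 4 5; -1 2 -1)], sign=+1
⇒ 4πI² = 2/11
I = (-1)√(2/11/(4π)) = -0.12028562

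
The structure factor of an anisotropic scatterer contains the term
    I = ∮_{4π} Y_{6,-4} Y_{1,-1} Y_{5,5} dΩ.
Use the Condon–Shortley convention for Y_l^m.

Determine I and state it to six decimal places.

m-sum 0 ✓  L=12 even ✓  5≤5≤7 ✓
Π(2lᵢ+1) = 13×3×11 = 429
triangle coeff Δ(6,1,5) = 1/858
Σ_t [1,1]: t=1:−1/14400 = -1/14400
(3j)²=6/143 [(6 1 5; 0 0 0)], sign=+1
Σ_t [0,0]: t=0:+1/7257600 = 1/7257600
(3j)²=1/858 [(6 1 5; -4 -1 5)], sign=+1
⇒ 4πI² = 3/143
I = (+1)√(3/143/(4π)) = 0.04085899

0.040859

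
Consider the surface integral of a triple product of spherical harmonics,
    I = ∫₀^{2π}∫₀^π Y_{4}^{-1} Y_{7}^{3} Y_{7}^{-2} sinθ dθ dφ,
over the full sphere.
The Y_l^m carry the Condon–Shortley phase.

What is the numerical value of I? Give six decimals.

Rules hold: Σm=0, L=18 even, 3≤7≤11.
N = 9·15·15 = 2025
Δ = 4!·4!·10!/19! = 1/58198140
Racah Σ t=0..4: t=0:+1/17418240 t=1:−1/622080 t=2:+1/230400 t=3:−1/622080 t=4:+1/17418240 = 1/806400
⇒ 3j(4 7 7; 0 0 0)² = 2268/230945, sgn -1
Racah Σ t=1..4: t=1:−1/52254720 t=2:+1/1935360 t=3:−1/725760 t=4:+1/2488320 = -5/10450944
⇒ 3j(4 7 7; -1 3 -2)² = 31250/2909907, sgn +1
4πI² = N·(3j₀)²·(3jₘ)² = 455625000/2133423721
I = -1·√(0.213565/4π) = -0.13036478

-0.130365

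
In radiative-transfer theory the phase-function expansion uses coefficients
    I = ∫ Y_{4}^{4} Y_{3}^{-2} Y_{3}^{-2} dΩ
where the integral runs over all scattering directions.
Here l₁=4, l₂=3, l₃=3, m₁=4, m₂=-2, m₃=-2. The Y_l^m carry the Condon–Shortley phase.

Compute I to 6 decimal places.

Checks pass: Σm=0; 10 even; l₃=3∈[1,7].
(2·4+1)(2·3+1)(2·3+1) = 441
Δ: 4! 4! 2! / 11! → 1/34650
sum: t=1:−1/72 t=2:+1/16 t=3:−1/72 = 5/144
3j²(4 3 3; 0 0 0) = Δ·Π!·Σ² = 2/77  (sign -1)
sum: t=0:+1/576 = 1/576
3j²(4 3 3; 4 -2 -2) = Δ·Π!·Σ² = 5/99  (sign -1)
combine: 4πI² = 441·2/77·5/99 = 70/121
take √, sign +1: I = 0.21456131

0.214561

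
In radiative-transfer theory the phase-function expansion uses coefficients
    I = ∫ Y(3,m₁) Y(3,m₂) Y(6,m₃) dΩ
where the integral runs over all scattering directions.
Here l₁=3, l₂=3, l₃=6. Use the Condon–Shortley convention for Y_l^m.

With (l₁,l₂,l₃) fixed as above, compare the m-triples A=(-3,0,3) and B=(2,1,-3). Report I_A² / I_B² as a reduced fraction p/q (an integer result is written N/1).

Same 3,3,6: normalisation and zero-m 3j drop out of the ratio.
A: Δ: 0! 6! 6! / 13! → 1/12012; sum: t=0:+1/25920 = 1/25920; 3j²(3 3 6; -3 0 3) = Δ·Π!·Σ² = 1/143  (sign -1)
B: Δ: 0! 6! 6! / 13! → 1/12012; sum: t=0:+1/5760 = 1/5760; 3j²(3 3 6; 2 1 -3) = Δ·Π!·Σ² = 9/286  (sign -1)
I_A²/I_B² = (1/143)/(9/286) = 2/9

2/9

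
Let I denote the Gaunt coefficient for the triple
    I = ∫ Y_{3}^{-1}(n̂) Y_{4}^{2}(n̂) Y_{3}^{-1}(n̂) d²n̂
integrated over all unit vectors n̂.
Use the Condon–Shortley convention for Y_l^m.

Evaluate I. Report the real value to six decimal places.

Checks pass: Σm=0; 10 even; l₃=3∈[1,7].
(2·3+1)(2·4+1)(2·3+1) = 441
Δ: 4! 2! 4! / 11! → 1/34650
sum: t=1:−1/72 t=2:+1/16 t=3:−1/72 = 5/144
3j²(3 4 3; 0 0 0) = Δ·Π!·Σ² = 2/77  (sign -1)
sum: t=2:+1/192 t=3:−1/36 t=4:+1/192 = -5/288
3j²(3 4 3; -1 2 -1) = Δ·Π!·Σ² = 20/693  (sign -1)
combine: 4πI² = 441·2/77·20/693 = 40/121
take √, sign +1: I = 0.16219310

0.162193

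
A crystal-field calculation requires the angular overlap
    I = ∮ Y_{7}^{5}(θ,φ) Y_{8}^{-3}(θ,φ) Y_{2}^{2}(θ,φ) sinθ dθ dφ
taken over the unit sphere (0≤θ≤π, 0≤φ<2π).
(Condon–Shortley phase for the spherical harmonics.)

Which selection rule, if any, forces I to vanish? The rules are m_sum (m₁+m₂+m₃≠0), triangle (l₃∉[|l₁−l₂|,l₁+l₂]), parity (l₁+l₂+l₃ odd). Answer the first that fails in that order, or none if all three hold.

m₁+m₂+m₃ = 5 − 3 + 2 = 4  ✗
triangle: |7−8|=1 ≤ l₃=2 ≤ 7+8=15
parity: l₁+l₂+l₃ = 17 is odd

m_sum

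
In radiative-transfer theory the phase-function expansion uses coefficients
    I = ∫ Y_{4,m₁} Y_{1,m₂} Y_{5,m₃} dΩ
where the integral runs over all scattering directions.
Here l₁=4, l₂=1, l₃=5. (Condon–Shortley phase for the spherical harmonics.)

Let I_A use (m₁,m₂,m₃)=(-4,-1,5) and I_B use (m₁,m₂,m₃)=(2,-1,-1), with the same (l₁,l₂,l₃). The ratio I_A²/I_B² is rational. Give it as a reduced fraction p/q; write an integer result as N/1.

15/2

Same 4,1,5: normalisation and zero-m 3j drop out of the ratio.
A: Δ: 0! 8! 2! / 11! → 1/495; sum: t=0:+1/80640 = 1/80640; 3j²(4 1 5; -4 -1 5) = Δ·Π!·Σ² = 1/11  (sign +1)
B: Δ: 0! 8! 2! / 11! → 1/495; sum: t=0:+1/2880 = 1/2880; 3j²(4 1 5; 2 -1 -1) = Δ·Π!·Σ² = 2/165  (sign +1)
I_A²/I_B² = (1/11)/(2/165) = 15/2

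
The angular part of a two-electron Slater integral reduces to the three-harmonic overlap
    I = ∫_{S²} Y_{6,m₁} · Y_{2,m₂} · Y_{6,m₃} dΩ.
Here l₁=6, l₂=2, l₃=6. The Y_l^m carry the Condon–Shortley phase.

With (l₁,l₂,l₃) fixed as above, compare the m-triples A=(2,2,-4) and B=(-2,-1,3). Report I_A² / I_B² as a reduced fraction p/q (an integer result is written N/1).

6/5

l's match ⇒ only the (l;m) 3-j factors differ between A and B.
A: triangle coeff Δ(6,2,6) = 1/90090; Σ_t [2,2]: t=2:+1/322560 = 1/322560; (3j)²=18/1001 [(6 2 6; 2 2 -4)], sign=+1
B: triangle coeff Δ(6,2,6) = 1/90090; Σ_t [0,1]: t=0:+1/161280 t=1:−1/60480 = -1/96768; (3j)²=15/1001 [(6 2 6; -2 -1 3)], sign=+1
I_A²/I_B² = (18/1001)/(15/1001) = 6/5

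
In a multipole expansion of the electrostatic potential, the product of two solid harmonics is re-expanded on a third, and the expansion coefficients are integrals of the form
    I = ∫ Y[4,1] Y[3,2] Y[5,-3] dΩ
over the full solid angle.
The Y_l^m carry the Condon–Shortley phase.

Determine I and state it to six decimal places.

-0.035836

m-sum 0 ✓  L=12 even ✓  1≤5≤7 ✓
Π(2lᵢ+1) = 9×7×11 = 693
triangle coeff Δ(4,3,5) = 1/180180
Σ_t [0,2]: t=0:+1/576 t=1:−1/144 t=2:+1/576 = -1/288
(3j)²=20/1001 [(4 3 5; 0 0 0)], sign=+1
Σ_t [1,2]: t=1:−1/1152 t=2:+1/1440 = -1/5760
(3j)²=1/858 [(4 3 5; 1 2 -3)], sign=-1
⇒ 4πI² = 30/1859
I = (-1)√(30/1859/(4π)) = -0.03583571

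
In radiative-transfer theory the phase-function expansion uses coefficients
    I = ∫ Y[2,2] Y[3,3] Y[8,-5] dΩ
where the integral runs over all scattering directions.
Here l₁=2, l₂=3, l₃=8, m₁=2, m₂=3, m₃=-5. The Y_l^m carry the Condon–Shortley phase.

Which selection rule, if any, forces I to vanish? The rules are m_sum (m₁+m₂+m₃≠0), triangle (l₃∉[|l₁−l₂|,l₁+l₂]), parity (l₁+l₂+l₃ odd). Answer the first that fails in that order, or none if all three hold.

triangle

azimuthal sum: 2 + 3 − 5 = 0  ✓
1 ≤ 8 ≤ 5 (triangle on l)  ✗
L = 2 + 3 + 8 = 13 (odd)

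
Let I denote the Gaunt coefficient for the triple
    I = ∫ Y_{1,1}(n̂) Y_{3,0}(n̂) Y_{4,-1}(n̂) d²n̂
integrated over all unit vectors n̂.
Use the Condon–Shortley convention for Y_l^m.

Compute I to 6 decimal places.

-0.194664

Checks pass: Σm=0; 8 even; l₃=4∈[2,4].
(2·1+1)(2·3+1)(2·4+1) = 189
Δ: 0! 2! 6! / 9! → 1/252
sum: t=0:+1/36 = 1/36
3j²(1 3 4; 0 0 0) = Δ·Π!·Σ² = 4/63  (sign +1)
sum: t=0:+1/72 = 1/72
3j²(1 3 4; 1 0 -1) = Δ·Π!·Σ² = 5/126  (sign -1)
combine: 4πI² = 189·4/63·5/126 = 10/21
take √, sign -1: I = -0.19466390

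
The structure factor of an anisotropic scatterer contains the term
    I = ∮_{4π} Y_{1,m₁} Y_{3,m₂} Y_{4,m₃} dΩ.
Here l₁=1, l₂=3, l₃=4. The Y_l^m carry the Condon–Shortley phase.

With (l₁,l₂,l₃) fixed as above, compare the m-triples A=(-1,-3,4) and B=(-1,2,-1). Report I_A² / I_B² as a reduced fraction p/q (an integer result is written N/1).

l's match ⇒ only the (l;m) 3-j factors differ between A and B.
A: triangle coeff Δ(1,3,4) = 1/252; Σ_t [0,0]: t=0:+1/1440 = 1/1440; (3j)²=1/9 [(1 3 4; -1 -3 4)], sign=+1
B: triangle coeff Δ(1,3,4) = 1/252; Σ_t [0,0]: t=0:+1/240 = 1/240; (3j)²=1/84 [(1 3 4; -1 2 -1)], sign=-1
I_A²/I_B² = (1/9)/(1/84) = 28/3

28/3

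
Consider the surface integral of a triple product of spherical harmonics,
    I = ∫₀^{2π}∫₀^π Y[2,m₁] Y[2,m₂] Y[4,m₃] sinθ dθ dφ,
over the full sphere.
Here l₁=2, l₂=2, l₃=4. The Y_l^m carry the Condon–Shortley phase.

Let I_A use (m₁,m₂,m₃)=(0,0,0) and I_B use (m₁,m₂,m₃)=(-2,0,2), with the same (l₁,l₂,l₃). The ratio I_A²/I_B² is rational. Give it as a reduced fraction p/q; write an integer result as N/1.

Same 2,2,4: normalisation and zero-m 3j drop out of the ratio.
A: Δ: 0! 4! 4! / 9! → 1/630; sum: t=0:+1/16 = 1/16; 3j²(2 2 4; 0 0 0) = Δ·Π!·Σ² = 2/35  (sign +1)
B: Δ: 0! 4! 4! / 9! → 1/630; sum: t=0:+1/96 = 1/96; 3j²(2 2 4; -2 0 2) = Δ·Π!·Σ² = 1/42  (sign +1)
I_A²/I_B² = (2/35)/(1/42) = 12/5

12/5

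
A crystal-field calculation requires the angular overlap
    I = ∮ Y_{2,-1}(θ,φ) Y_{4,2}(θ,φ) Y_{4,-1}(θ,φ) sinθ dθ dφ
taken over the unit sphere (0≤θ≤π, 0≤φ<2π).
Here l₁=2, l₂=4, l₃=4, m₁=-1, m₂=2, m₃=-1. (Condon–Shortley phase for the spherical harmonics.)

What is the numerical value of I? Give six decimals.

Rules hold: Σm=0, L=10 even, 2≤4≤6.
N = 5·9·9 = 405
Δ = 2!·2!·6!/11! = 1/13860
Racah Σ t=0..2: t=0:+1/192 t=1:−1/36 t=2:+1/192 = -5/288
⇒ 3j(2 4 4; 0 0 0)² = 20/693, sgn -1
Racah Σ t=1..2: t=1:−1/240 t=2:+1/96 = 1/160
⇒ 3j(2 4 4; -1 2 -1)² = 27/1540, sgn -1
4πI² = N·(3j₀)²·(3jₘ)² = 1215/5929
I = +1·√(0.204925/4π) = 0.12770047

0.127700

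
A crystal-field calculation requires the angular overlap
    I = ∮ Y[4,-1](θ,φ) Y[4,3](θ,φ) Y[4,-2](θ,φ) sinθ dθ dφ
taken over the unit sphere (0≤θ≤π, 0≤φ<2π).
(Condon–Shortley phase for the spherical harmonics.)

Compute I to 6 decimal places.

-0.063661

m-sum 0 ✓  L=12 even ✓  0≤4≤8 ✓
Π(2lᵢ+1) = 9×9×9 = 729
triangle coeff Δ(4,4,4) = 1/450450
Σ_t [0,4]: t=0:+1/13824 t=1:−1/216 t=2:+1/64 t=3:−1/216 t=4:+1/13824 = 5/768
(3j)²=18/1001 [(4 4 4; 0 0 0)], sign=+1
Σ_t [3,4]: t=3:−1/576 t=4:+1/864 = -1/1728
(3j)²=5/1287 [(4 4 4; -1 3 -2)], sign=-1
⇒ 4πI² = 7290/143143
I = (-1)√(7290/143143/(4π)) = -0.06366105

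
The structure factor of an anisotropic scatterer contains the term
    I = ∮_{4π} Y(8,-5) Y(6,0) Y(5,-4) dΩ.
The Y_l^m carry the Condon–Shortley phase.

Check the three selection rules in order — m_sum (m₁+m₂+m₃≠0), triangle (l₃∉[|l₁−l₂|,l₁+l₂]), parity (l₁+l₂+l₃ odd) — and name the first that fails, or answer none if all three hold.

Σmᵢ = -9  ✗
l₃∈[|l₁−l₂|,l₁+l₂]=[2,14], have l₃=5
Σlᵢ = 19 ⇒ odd

m_sum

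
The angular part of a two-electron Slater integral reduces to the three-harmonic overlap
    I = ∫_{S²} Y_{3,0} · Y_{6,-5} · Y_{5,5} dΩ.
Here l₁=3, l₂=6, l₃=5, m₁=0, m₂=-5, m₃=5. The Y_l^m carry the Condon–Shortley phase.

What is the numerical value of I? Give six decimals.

Checks pass: Σm=0; 14 even; l₃=5∈[3,9].
(2·3+1)(2·6+1)(2·5+1) = 1001
Δ: 4! 2! 8! / 15! → 1/675675
sum: t=1:−1/8640 t=2:+1/2304 t=3:−1/8640 = 7/34560
3j²(3 6 5; 0 0 0) = Δ·Π!·Σ² = 7/429  (sign -1)
sum: t=1:−1/483840 = -1/483840
3j²(3 6 5; 0 -5 5) = Δ·Π!·Σ² = 3/91  (sign -1)
combine: 4πI² = 1001·7/429·3/91 = 7/13
take √, sign +1: I = 0.20700098

0.207001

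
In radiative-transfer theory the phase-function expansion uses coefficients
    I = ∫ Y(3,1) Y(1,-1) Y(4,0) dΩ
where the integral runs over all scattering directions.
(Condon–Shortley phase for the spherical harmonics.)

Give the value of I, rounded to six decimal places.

m-sum 0 ✓  L=8 even ✓  2≤4≤4 ✓
Π(2lᵢ+1) = 7×3×9 = 189
triangle coeff Δ(3,1,4) = 1/252
Σ_t [0,0]: t=0:+1/36 = 1/36
(3j)²=4/63 [(3 1 4; 0 0 0)], sign=+1
Σ_t [0,0]: t=0:+1/96 = 1/96
(3j)²=1/42 [(3 1 4; 1 -1 0)], sign=+1
⇒ 4πI² = 2/7
I = (+1)√(2/7/(4π)) = 0.15078601

0.150786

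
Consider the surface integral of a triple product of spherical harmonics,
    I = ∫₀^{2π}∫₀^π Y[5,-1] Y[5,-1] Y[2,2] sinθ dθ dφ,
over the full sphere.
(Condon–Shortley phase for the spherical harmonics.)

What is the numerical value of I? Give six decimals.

Checks pass: Σm=0; 12 even; l₃=2∈[0,10].
(2·5+1)(2·5+1)(2·2+1) = 605
Δ: 8! 2! 2! / 13! → 1/38610
sum: t=3:−1/2880 t=4:+1/576 t=5:−1/2880 = 1/960
3j²(5 5 2; 0 0 0) = Δ·Π!·Σ² = 10/429  (sign +1)
sum: t=4:+1/2304 = 1/2304
3j²(5 5 2; -1 -1 2) = Δ·Π!·Σ² = 5/143  (sign +1)
combine: 4πI² = 605·10/429·5/143 = 250/507
take √, sign +1: I = 0.19808933

0.198089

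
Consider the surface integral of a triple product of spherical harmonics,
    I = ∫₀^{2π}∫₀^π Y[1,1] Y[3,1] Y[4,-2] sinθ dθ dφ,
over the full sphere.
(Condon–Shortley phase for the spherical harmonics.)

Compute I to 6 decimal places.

0.238414

Checks pass: Σm=0; 8 even; l₃=4∈[2,4].
(2·1+1)(2·3+1)(2·4+1) = 189
Δ: 0! 2! 6! / 9! → 1/252
sum: t=0:+1/36 = 1/36
3j²(1 3 4; 0 0 0) = Δ·Π!·Σ² = 4/63  (sign +1)
sum: t=0:+1/96 = 1/96
3j²(1 3 4; 1 1 -2) = Δ·Π!·Σ² = 5/84  (sign +1)
combine: 4πI² = 189·4/63·5/84 = 5/7
take √, sign +1: I = 0.23841361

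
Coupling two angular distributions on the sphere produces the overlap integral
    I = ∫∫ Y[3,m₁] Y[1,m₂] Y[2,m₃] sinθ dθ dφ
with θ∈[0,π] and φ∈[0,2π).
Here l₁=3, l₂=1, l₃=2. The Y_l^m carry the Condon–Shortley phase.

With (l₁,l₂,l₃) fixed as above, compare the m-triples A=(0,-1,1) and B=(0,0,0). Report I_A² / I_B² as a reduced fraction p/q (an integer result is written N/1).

1/3

Same 3,1,2: normalisation and zero-m 3j drop out of the ratio.
A: Δ: 2! 4! 0! / 7! → 1/105; sum: t=0:+1/12 = 1/12; 3j²(3 1 2; 0 -1 1) = Δ·Π!·Σ² = 1/35  (sign -1)
B: Δ: 2! 4! 0! / 7! → 1/105; sum: t=1:−1/4 = -1/4; 3j²(3 1 2; 0 0 0) = Δ·Π!·Σ² = 3/35  (sign -1)
I_A²/I_B² = (1/35)/(3/35) = 1/3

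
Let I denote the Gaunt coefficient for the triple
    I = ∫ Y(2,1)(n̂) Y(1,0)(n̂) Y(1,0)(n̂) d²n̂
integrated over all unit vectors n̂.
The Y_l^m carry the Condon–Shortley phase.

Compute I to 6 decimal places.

0.000000

1 + 0 + 0 = 1 ≠ 0: azimuthal integral kills it; I = 0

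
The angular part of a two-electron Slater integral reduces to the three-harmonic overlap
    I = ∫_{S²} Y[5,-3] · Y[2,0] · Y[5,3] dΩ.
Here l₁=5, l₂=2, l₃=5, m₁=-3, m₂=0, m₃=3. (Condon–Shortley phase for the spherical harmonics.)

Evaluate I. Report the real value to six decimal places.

-0.016174

m-sum 0 ✓  L=12 even ✓  3≤5≤7 ✓
Π(2lᵢ+1) = 11×5×11 = 605
triangle coeff Δ(5,2,5) = 1/38610
Σ_t [0,2]: t=0:+1/2880 t=1:−1/576 t=2:+1/2880 = -1/960
(3j)²=10/429 [(5 2 5; 0 0 0)], sign=+1
Σ_t [0,2]: t=0:+1/161280 t=1:−1/5040 t=2:+1/5760 = -1/53760
(3j)²=1/4290 [(5 2 5; -3 0 3)], sign=-1
⇒ 4πI² = 5/1521
I = (-1)√(5/1521/(4π)) = -0.01617393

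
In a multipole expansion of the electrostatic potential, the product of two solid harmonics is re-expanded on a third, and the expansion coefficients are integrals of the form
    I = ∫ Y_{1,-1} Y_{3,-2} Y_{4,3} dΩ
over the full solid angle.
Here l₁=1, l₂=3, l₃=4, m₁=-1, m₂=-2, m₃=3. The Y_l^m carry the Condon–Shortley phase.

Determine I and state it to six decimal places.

Rules hold: Σm=0, L=8 even, 2≤4≤4.
N = 3·7·9 = 189
Δ = 0!·2!·6!/9! = 1/252
Racah Σ t=0..0: t=0:+1/36 = 1/36
⇒ 3j(1 3 4; 0 0 0)² = 4/63, sgn +1
Racah Σ t=0..0: t=0:+1/240 = 1/240
⇒ 3j(1 3 4; -1 -2 3)² = 1/12, sgn -1
4πI² = N·(3j₀)²·(3jₘ)² = 1/1
I = -1·√(1/4π) = -0.28209479

-0.282095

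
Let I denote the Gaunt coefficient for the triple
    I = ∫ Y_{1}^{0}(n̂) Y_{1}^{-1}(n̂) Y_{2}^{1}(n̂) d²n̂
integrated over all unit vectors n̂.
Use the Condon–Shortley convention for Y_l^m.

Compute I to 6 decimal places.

Checks pass: Σm=0; 4 even; l₃=2∈[0,2].
(2·1+1)(2·1+1)(2·2+1) = 45
Δ: 0! 2! 2! / 5! → 1/30
sum: t=0:+1/1 = 1/1
3j²(1 1 2; 0 0 0) = Δ·Π!·Σ² = 2/15  (sign +1)
sum: t=0:+1/2 = 1/2
3j²(1 1 2; 0 -1 1) = Δ·Π!·Σ² = 1/10  (sign -1)
combine: 4πI² = 45·2/15·1/10 = 3/5
take √, sign -1: I = -0.21850969

-0.218510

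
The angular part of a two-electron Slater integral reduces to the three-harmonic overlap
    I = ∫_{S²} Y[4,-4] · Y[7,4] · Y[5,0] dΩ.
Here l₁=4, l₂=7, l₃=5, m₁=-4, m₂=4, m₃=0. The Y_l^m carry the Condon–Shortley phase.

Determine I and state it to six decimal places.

-0.178703

m-sum 0 ✓  L=16 even ✓  3≤5≤11 ✓
Π(2lᵢ+1) = 9×15×11 = 1485
triangle coeff Δ(4,7,5) = 1/6126120
Σ_t [2,4]: t=2:+1/69120 t=3:−1/20736 t=4:+1/69120 = -1/51840
(3j)²=280/21879 [(4 7 5; 0 0 0)], sign=+1
Σ_t [6,6]: t=6:+1/1036800 = 1/1036800
(3j)²=14/663 [(4 7 5; -4 4 0)], sign=-1
⇒ 4πI² = 19600/48841
I = (-1)√(19600/48841/(4π)) = -0.17870258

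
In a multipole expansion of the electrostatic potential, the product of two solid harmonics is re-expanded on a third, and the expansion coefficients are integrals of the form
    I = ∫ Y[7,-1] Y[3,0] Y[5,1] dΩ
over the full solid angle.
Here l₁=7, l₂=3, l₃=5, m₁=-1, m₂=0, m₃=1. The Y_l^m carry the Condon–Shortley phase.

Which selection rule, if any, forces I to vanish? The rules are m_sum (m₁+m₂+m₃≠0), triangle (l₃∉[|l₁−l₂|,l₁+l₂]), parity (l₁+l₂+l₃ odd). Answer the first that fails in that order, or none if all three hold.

parity

m₁+m₂+m₃ = -1 + 0 + 1 = 0  ✓
triangle: |7−3|=4 ≤ l₃=5 ≤ 7+3=10  ✓
parity: l₁+l₂+l₃ = 15 is odd  ✗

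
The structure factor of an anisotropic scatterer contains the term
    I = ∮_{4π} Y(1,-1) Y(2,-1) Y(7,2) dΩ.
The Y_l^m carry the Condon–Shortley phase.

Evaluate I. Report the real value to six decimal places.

triangle: need 1≤l₃≤3, have 7; I=0

0.000000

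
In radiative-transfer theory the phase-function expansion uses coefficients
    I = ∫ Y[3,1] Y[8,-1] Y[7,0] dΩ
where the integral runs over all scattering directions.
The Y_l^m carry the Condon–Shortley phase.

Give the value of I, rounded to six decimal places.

-0.068135

Rules hold: Σm=0, L=18 even, 5≤7≤11.
N = 7·17·15 = 1785
Δ = 4!·2!·12!/19! = 1/5290740
Racah Σ t=1..3: t=1:−1/7257600 t=2:+1/2073600 t=3:−1/7257600 = 1/4838400
⇒ 3j(3 8 7; 0 0 0)² = 252/20995, sgn -1
Racah Σ t=0..2: t=0:+1/29030400 t=1:−1/3110400 t=2:+1/4838400 = -1/12441600
⇒ 3j(3 8 7; 1 -1 0)² = 343/125970, sgn +1
4πI² = N·(3j₀)²·(3jₘ)² = 302526/5185765
I = -1·√(0.0583378/4π) = -0.06813496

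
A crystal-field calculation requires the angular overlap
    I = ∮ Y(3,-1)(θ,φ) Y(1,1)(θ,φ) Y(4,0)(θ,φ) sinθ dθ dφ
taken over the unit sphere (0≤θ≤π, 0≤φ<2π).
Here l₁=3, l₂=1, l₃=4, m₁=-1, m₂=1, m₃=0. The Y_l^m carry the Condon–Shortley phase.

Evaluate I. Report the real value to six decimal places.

Checks pass: Σm=0; 8 even; l₃=4∈[2,4].
(2·3+1)(2·1+1)(2·4+1) = 189
Δ: 0! 6! 2! / 9! → 1/252
sum: t=0:+1/36 = 1/36
3j²(3 1 4; 0 0 0) = Δ·Π!·Σ² = 4/63  (sign +1)
sum: t=0:+1/96 = 1/96
3j²(3 1 4; -1 1 0) = Δ·Π!·Σ² = 1/42  (sign +1)
combine: 4πI² = 189·4/63·1/42 = 2/7
take √, sign +1: I = 0.15078601

0.150786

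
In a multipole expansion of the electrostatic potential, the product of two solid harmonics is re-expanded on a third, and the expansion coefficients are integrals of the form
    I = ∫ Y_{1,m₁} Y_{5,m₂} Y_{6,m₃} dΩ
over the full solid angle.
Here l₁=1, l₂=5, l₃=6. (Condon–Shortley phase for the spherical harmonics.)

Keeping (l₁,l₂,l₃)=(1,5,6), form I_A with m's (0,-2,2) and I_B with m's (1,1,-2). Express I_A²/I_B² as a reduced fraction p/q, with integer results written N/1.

8/7

l's match ⇒ only the (l;m) 3-j factors differ between A and B.
A: triangle coeff Δ(1,5,6) = 1/858; Σ_t [0,0]: t=0:+1/30240 = 1/30240; (3j)²=16/429 [(1 5 6; 0 -2 2)], sign=+1
B: triangle coeff Δ(1,5,6) = 1/858; Σ_t [0,0]: t=0:+1/34560 = 1/34560; (3j)²=14/429 [(1 5 6; 1 1 -2)], sign=+1
I_A²/I_B² = (16/429)/(14/429) = 8/7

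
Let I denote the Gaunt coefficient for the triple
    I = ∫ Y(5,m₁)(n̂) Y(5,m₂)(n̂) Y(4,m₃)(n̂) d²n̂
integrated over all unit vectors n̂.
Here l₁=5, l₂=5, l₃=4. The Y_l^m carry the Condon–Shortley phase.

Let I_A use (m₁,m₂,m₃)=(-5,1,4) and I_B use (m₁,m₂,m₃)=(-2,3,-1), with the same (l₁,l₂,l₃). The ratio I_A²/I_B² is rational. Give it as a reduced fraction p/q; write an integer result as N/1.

2/5

Shared (l₁,l₂,l₃)=(5,5,4): N and (l;000)² cancel in I_A²/I_B².
A: Δ = 6!·4!·4!/15! = 1/3153150; Racah Σ t=6..6: t=6:+1/414720 = 1/414720; ⇒ 3j(5 5 4; -5 1 4)² = 2/429, sgn +1
B: Δ = 6!·4!·4!/15! = 1/3153150; Racah Σ t=4..6: t=4:+1/6912 t=5:−1/2880 t=6:+1/17280 = -1/6912; ⇒ 3j(5 5 4; -2 3 -1)² = 5/429, sgn +1
I_A²/I_B² = (2/429)/(5/429) = 2/5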